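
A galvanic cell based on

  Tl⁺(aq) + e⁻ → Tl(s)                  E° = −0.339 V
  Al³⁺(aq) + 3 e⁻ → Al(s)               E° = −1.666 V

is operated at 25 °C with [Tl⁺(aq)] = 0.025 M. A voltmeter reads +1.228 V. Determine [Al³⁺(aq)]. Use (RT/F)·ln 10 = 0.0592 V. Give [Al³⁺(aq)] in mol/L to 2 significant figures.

1.6 M

Tl⁺/Tl is the cathode (higher E°); E°cell = −0.339 − (−1.666) = +1.327 V with n = 3.
Since E = E° − (0.0592/n)·log Q, log Q = n(E° − E)/0.0592 = 5.017.
For 3 Tl⁺(aq) + Al(s) → 3 Tl(s) + Al³⁺(aq), the reaction quotient is Q = [Al³⁺(aq)] / [Tl⁺(aq)]^3.
Substituting the known concentrations and solving, log [Al³⁺(aq)] = 0.211 and [Al³⁺(aq)] = 1.6 M.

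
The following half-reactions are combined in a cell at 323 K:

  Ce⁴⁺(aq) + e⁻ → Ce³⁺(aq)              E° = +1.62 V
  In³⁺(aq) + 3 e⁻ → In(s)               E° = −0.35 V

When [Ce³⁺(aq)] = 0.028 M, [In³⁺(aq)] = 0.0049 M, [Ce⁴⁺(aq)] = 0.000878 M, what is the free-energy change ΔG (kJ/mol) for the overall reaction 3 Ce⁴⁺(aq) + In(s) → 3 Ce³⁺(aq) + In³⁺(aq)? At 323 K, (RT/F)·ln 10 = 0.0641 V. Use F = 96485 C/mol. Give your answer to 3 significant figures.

−557 kJ/mol

E°cell = +1.62 − (−0.35) = +1.97 V; the balanced reaction transfers n = 3 electrons.
Q = ([Ce³⁺(aq)]^3·[In³⁺(aq)]) / [Ce⁴⁺(aq)]^3 = 159, so log Q = 2.201 and E = +1.97 − (0.0641/3)(2.201) = +1.9230 V.
Finally ΔG = −nFE = −(3)(96485 C/mol)(+1.9230 V) = −557 kJ/mol.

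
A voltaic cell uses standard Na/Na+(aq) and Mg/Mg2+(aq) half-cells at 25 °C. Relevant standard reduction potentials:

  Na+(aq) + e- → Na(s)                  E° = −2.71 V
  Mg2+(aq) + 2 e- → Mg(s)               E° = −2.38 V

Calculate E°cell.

+0.33 V

Of the two couples in this cell, the one with the more positive reduction potential is reduced at the cathode: here that is Mg²⁺/Mg (−2.38 V); Na⁺/Na (−2.71 V) is the anode.
E°cell = E°(cathode) − E°(anode) = −2.38 − (−2.71) = +0.33 V.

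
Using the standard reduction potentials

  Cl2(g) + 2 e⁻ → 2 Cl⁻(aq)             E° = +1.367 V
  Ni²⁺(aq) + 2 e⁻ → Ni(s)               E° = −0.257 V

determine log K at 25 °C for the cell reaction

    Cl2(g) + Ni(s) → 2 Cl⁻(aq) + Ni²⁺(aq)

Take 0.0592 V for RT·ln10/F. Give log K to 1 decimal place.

The Cl₂/Cl⁻ couple is reduced (cathode); E°cell = +1.367 − (−0.257) = +1.624 V with n = 2.
At equilibrium E = 0, so log K = nE°cell / 0.0592 = (2)(+1.624) / 0.0592 = 54.9.

log K = 54.9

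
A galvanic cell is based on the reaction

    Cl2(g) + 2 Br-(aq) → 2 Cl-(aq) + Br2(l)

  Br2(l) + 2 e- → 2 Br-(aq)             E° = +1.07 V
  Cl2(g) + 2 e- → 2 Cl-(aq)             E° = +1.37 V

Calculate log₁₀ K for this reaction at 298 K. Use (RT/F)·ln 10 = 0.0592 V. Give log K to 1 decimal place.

log K = 10.1

The Cl₂/Cl⁻ couple is reduced (cathode); E°cell = +1.37 − (+1.07) = +0.30 V with n = 2.
At equilibrium E = 0, so log K = nE°cell / 0.0592 = (2)(+0.30) / 0.0592 = 10.1.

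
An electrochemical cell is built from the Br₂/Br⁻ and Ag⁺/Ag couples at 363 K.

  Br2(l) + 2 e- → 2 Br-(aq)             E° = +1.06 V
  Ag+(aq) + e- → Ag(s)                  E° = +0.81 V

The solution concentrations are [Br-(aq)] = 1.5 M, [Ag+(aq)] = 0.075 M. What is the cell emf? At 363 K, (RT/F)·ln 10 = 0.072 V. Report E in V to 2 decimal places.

+0.32 V

Br₂/Br⁻ is reduced (cathode, E° = +1.06 V) and Ag⁺/Ag is oxidized (anode).
E°cell = +1.06 − (+0.81) = +0.25 V, with n = 2 electrons transferred.
For the overall reaction Br2(l) + 2 Ag(s) → 2 Br-(aq) + 2 Ag+(aq), Q = [Br-(aq)]^2·[Ag+(aq)]^2 = 0.0127, giving log Q = −1.898.
E = E° − (0.072/n)·log Q = +0.25 − (0.072/2)(−1.898) = +0.32 V.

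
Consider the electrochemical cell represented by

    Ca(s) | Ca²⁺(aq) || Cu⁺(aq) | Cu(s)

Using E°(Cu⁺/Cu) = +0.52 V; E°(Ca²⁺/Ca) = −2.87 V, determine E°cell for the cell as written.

+3.39 V

By convention the left-hand electrode in cell notation is the anode (oxidation) and the right-hand electrode is the cathode (reduction).
E°cell = E°(right) − E°(left) = +0.52 − (−2.87) = +3.39 V.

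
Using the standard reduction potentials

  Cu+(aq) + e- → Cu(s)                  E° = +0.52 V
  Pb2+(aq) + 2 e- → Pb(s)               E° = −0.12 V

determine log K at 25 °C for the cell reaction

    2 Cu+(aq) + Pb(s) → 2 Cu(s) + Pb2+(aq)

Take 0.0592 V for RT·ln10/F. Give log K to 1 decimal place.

The Cu⁺/Cu couple is reduced (cathode); E°cell = +0.52 − (−0.12) = +0.64 V with n = 2.
At equilibrium E = 0, so log K = nE°cell / 0.0592 = (2)(+0.64) / 0.0592 = 21.6.

log K = 21.6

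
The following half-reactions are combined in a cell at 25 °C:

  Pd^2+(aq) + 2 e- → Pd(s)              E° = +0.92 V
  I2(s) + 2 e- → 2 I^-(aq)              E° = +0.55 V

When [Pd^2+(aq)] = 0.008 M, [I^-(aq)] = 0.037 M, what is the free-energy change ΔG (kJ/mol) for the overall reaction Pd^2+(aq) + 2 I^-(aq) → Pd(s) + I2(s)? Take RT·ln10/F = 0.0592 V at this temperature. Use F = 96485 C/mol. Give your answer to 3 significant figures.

−43.1 kJ/mol

With Pd²⁺/Pd reduced at the cathode, E°cell = +0.92 − (+0.55) = +0.37 V and n = 2.
Here Q = 1 / ([Pd^2+(aq)]·[I^-(aq)]^2) = 9.13×10^4 (log Q = 4.961), giving E = +0.37 − (0.0592/2)·(4.961) = +0.2232 V.
ΔG = −nFE = −(2)(96485)(+0.2232) J/mol = −43.1 kJ/mol.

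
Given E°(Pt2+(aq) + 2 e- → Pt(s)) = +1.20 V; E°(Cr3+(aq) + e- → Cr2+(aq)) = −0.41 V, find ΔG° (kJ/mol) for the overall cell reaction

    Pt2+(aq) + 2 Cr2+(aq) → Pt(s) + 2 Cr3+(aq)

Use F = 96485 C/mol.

−311 kJ/mol

In the reaction as written Pt2+(aq) is reduced, so the Pt²⁺/Pt couple is the cathode and Cr³⁺/Cr²⁺ is the anode.
E°cell = +1.20 − (−0.41) = +1.61 V; balancing electrons gives n = 2.
ΔG° = −nFE°cell = −(2)(96485)(+1.61) J/mol = −311 kJ/mol.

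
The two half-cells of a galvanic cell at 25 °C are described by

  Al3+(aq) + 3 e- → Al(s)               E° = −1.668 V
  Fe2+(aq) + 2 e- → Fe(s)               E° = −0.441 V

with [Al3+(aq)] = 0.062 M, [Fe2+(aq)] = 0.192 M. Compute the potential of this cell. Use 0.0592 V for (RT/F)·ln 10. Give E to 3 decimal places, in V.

The Fe²⁺/Fe couple has the more positive E°, so it is the cathode; Al³⁺/Al is the anode.
E°cell = −0.441 − (−1.668) = +1.227 V, with n = 6 electrons transferred.
Balancing gives 3 Fe2+(aq) + 2 Al(s) → 3 Fe(s) + 2 Al3+(aq); hence Q = [Al3+(aq)]^2 / [Fe2+(aq)]^3 = 0.543 (log Q = −0.265).
Applying E = E° − (RT ln10/nF)·log Q gives +1.227 − (0.0592/6)(−0.265) = +1.230 V.

+1.230 V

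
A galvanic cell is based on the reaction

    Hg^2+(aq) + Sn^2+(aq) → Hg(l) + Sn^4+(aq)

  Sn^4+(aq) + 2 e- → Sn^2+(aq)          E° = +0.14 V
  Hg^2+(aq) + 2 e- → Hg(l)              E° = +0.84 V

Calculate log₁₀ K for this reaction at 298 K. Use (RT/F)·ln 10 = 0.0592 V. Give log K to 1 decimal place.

log K = 23.6

The Hg²⁺/Hg couple is reduced (cathode); E°cell = +0.84 − (+0.14) = +0.70 V with n = 2.
At equilibrium E = 0, so log K = nE°cell / 0.0592 = (2)(+0.70) / 0.0592 = 23.6.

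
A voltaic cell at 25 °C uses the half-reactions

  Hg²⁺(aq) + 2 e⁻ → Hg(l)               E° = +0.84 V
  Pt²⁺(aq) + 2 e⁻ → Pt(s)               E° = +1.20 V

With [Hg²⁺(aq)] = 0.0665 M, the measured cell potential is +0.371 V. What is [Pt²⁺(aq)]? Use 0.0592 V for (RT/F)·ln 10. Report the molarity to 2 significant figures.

The Pt²⁺/Pt couple has the larger reduction potential, so it is the cathode: E°cell = +1.20 − (+0.84) = +0.36 V and n = 2.
From the Nernst equation, log Q = n(E° − E)/0.0592 = 2·(+0.36 − (+0.371))/0.0592 = −0.372.
Balancing electrons gives Pt²⁺(aq) + Hg(l) → Pt(s) + Hg²⁺(aq); thus Q = [Hg²⁺(aq)] / [Pt²⁺(aq)].
Isolating [Pt²⁺(aq)] in Q = 10^{−0.372} yields log [Pt²⁺(aq)] = −0.805, i.e. 0.16 M.

0.16 M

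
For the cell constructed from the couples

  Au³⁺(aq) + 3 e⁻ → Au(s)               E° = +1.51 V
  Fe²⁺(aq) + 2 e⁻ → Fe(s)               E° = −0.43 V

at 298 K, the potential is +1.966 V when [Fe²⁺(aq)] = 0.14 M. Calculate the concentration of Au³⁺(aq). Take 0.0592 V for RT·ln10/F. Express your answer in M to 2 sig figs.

The Au³⁺/Au couple has the larger reduction potential, so it is the cathode: E°cell = +1.51 − (−0.43) = +1.94 V and n = 6.
Rearranging E = E° − (0.0592/n)·log Q gives log Q = 6(+1.94 − (+1.966))/0.0592 = −2.635.
Balancing electrons gives 2 Au³⁺(aq) + 3 Fe(s) → 2 Au(s) + 3 Fe²⁺(aq); thus Q = [Fe²⁺(aq)]^3 / [Au³⁺(aq)]^2.
Isolating [Au³⁺(aq)] in Q = 10^{−2.635} yields log [Au³⁺(aq)] = 0.037, i.e. 1.1 M.

1.1 M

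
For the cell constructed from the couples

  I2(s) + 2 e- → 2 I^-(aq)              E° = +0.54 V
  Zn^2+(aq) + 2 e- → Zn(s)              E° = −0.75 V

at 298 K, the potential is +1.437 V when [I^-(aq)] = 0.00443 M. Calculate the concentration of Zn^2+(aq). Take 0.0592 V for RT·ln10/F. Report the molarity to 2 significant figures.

0.55 M

I₂/I⁻ is the cathode (higher E°); E°cell = +0.54 − (−0.75) = +1.29 V with n = 2.
Rearranging E = E° − (0.0592/n)·log Q gives log Q = 2(+1.29 − (+1.437))/0.0592 = −4.966.
For I2(s) + Zn(s) → 2 I^-(aq) + Zn^2+(aq), the reaction quotient is Q = [I^-(aq)]^2·[Zn^2+(aq)].
Solving for the unknown gives log [Zn^2+(aq)] = −0.259, so [Zn^2+(aq)] ≈ 0.55 M.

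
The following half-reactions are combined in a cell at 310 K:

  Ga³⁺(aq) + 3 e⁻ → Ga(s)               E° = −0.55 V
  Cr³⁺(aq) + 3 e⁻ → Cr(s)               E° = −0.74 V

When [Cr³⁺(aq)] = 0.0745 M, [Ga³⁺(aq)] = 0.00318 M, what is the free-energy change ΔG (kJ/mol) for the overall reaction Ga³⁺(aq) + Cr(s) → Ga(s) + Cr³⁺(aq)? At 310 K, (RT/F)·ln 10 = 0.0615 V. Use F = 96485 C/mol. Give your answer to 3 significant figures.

−46.9 kJ/mol

E°cell = −0.55 − (−0.74) = +0.19 V; the balanced reaction transfers n = 3 electrons.
Here Q = [Cr³⁺(aq)] / [Ga³⁺(aq)] = 23.4 (log Q = 1.370), giving E = +0.19 − (0.0615/3)·(1.370) = +0.1619 V.
Finally ΔG = −nFE = −(3)(96485 C/mol)(+0.1619 V) = −46.9 kJ/mol.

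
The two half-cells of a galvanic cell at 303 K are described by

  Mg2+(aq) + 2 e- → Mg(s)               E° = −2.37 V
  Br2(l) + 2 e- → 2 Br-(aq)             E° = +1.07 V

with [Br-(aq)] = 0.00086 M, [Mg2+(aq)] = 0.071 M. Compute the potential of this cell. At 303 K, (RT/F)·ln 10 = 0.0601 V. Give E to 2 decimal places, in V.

+3.66 V

Since E°(Br₂/Br⁻) > E°(Mg²⁺/Mg), Br₂/Br⁻ serves as the cathode.
E°cell = +1.07 − (−2.37) = +3.44 V, with n = 2 electrons transferred.
Balancing gives Br2(l) + Mg(s) → 2 Br-(aq) + Mg2+(aq); hence Q = [Br-(aq)]^2·[Mg2+(aq)] = 5.25×10^−8 (log Q = −7.280).
Applying E = E° − (RT ln10/nF)·log Q gives +3.44 − (0.0601/2)(−7.280) = +3.66 V.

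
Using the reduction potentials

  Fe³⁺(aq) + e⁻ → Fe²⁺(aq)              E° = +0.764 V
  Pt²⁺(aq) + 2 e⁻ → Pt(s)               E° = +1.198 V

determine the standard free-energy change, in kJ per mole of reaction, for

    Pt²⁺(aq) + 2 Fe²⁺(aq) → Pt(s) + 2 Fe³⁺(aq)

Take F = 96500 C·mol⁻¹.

In the reaction as written Pt²⁺(aq) is reduced, so the Pt²⁺/Pt couple is the cathode and Fe³⁺/Fe²⁺ is the anode.
E°cell = +1.198 − (+0.764) = +0.434 V; balancing electrons gives n = 2.
ΔG° = −nFE°cell = −(2)(96500)(+0.434) J/mol = −83.8 kJ/mol.

−83.8 kJ/mol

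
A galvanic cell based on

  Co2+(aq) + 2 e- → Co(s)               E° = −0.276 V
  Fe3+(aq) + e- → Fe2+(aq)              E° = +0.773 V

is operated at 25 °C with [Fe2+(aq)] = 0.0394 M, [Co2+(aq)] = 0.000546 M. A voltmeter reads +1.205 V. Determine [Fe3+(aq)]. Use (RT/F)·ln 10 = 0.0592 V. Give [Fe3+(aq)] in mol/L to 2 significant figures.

0.40 M

Fe³⁺/Fe²⁺ is the cathode (higher E°); E°cell = +0.773 − (−0.276) = +1.049 V with n = 2.
Since E = E° − (0.0592/n)·log Q, log Q = n(E° − E)/0.0592 = −5.270.
For 2 Fe3+(aq) + Co(s) → 2 Fe2+(aq) + Co2+(aq), the reaction quotient is Q = ([Fe2+(aq)]^2·[Co2+(aq)]) / [Fe3+(aq)]^2.
Substituting the known concentrations and solving, log [Fe3+(aq)] = −0.401 and [Fe3+(aq)] = 0.40 M.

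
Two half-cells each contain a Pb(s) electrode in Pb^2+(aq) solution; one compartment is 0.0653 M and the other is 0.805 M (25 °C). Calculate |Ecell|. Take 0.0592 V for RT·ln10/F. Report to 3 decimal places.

For a concentration cell E°cell = 0, since both electrodes use the same couple.
The compartment with the higher Pb^2+(aq) concentration (0.805 M) acts as the cathode; ions are reduced there and produced at the dilute (0.0653 M) anode.
With n = 2, Ecell = −(0.0592/2)·log([dilute]/[conc]) = −(0.0592/2)·log(0.0653/0.805) = +0.032 V.

0.032 V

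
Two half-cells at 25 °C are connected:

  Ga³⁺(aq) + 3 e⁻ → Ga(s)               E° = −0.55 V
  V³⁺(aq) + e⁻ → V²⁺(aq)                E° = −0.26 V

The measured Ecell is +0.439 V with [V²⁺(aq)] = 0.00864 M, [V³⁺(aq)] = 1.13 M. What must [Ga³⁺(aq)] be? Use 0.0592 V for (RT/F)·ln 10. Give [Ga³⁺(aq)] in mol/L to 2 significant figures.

V³⁺/V²⁺ is the cathode (higher E°); E°cell = −0.26 − (−0.55) = +0.29 V with n = 3.
From the Nernst equation, log Q = n(E° − E)/0.0592 = 3·(+0.29 − (+0.439))/0.0592 = −7.551.
Balancing electrons gives 3 V³⁺(aq) + Ga(s) → 3 V²⁺(aq) + Ga³⁺(aq); thus Q = ([V²⁺(aq)]^3·[Ga³⁺(aq)]) / [V³⁺(aq)]^3.
Substituting the known concentrations and solving, log [Ga³⁺(aq)] = −1.201 and [Ga³⁺(aq)] = 0.063 M.

0.063 M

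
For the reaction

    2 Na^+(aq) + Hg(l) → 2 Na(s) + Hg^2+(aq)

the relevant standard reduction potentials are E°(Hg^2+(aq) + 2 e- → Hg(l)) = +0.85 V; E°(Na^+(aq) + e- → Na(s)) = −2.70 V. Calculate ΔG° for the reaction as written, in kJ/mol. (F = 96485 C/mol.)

In the reaction as written Na^+(aq) is reduced, so the Na⁺/Na couple is the cathode and Hg²⁺/Hg is the anode.
E°cell = −2.70 − (+0.85) = −3.55 V; balancing electrons gives n = 2.
ΔG° = −nFE°cell = −(2)(96485)(−3.55) J/mol = +685 kJ/mol.

+685 kJ/mol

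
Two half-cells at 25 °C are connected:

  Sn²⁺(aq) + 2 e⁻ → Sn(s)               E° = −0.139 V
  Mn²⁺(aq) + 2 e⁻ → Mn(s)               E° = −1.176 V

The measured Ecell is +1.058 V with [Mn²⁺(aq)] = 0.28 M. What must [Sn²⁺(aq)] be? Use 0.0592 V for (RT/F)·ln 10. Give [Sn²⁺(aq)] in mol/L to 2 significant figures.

Sn²⁺/Sn is the cathode (higher E°); E°cell = −0.139 − (−1.176) = +1.037 V with n = 2.
Rearranging E = E° − (0.0592/n)·log Q gives log Q = 2(+1.037 − (+1.058))/0.0592 = −0.709.
The balanced reaction is Sn²⁺(aq) + Mn(s) → Sn(s) + Mn²⁺(aq), so Q = [Mn²⁺(aq)] / [Sn²⁺(aq)].
Isolating [Sn²⁺(aq)] in Q = 10^{−0.709} yields log [Sn²⁺(aq)] = 0.156, i.e. 1.4 M.

1.4 M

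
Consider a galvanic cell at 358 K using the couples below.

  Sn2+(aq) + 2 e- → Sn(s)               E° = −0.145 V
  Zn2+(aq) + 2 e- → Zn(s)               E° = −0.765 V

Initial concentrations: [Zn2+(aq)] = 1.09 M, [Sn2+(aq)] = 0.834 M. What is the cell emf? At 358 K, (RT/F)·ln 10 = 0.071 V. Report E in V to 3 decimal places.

Since E°(Sn²⁺/Sn) > E°(Zn²⁺/Zn), Sn²⁺/Sn serves as the cathode.
The standard potential is −0.145 − (−0.765) = +0.620 V and the balanced reaction transfers n = 2 electrons.
Balancing gives Sn2+(aq) + Zn(s) → Sn(s) + Zn2+(aq); hence Q = [Zn2+(aq)] / [Sn2+(aq)] = 1.31 (log Q = 0.116).
E = E° − (0.071/n)·log Q = +0.620 − (0.071/2)(0.116) = +0.616 V.

+0.616 V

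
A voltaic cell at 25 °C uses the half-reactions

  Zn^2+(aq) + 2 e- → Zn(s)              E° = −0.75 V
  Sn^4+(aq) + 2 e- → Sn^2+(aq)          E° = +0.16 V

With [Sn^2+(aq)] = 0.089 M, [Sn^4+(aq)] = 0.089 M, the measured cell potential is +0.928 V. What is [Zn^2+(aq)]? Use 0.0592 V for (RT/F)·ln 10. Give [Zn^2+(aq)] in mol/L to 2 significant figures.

0.25 M

Sn⁴⁺/Sn²⁺ is the cathode (higher E°); E°cell = +0.16 − (−0.75) = +0.91 V with n = 2.
From the Nernst equation, log Q = n(E° − E)/0.0592 = 2·(+0.91 − (+0.928))/0.0592 = −0.608.
Balancing electrons gives Sn^4+(aq) + Zn(s) → Sn^2+(aq) + Zn^2+(aq); thus Q = ([Sn^2+(aq)]·[Zn^2+(aq)]) / [Sn^4+(aq)].
Isolating [Zn^2+(aq)] in Q = 10^{−0.608} yields log [Zn^2+(aq)] = −0.608, i.e. 0.25 M.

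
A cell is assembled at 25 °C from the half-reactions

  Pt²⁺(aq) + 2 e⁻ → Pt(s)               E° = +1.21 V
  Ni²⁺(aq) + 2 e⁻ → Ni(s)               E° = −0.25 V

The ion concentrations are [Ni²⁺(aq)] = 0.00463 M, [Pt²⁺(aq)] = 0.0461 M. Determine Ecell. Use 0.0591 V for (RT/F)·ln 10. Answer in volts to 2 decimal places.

+1.49 V

Pt²⁺/Pt is reduced (cathode, E° = +1.21 V) and Ni²⁺/Ni is oxidized (anode).
E°cell = E°cat − E°an = +1.21 − (−0.25) = +1.46 V; n = 2.
The balanced reaction is Pt²⁺(aq) + Ni(s) → Pt(s) + Ni²⁺(aq), so Q = [Ni²⁺(aq)] / [Pt²⁺(aq)] = 0.1 and log Q = −0.998.
E = E° − (0.0591/n)·log Q = +1.46 − (0.0591/2)(−0.998) = +1.49 V.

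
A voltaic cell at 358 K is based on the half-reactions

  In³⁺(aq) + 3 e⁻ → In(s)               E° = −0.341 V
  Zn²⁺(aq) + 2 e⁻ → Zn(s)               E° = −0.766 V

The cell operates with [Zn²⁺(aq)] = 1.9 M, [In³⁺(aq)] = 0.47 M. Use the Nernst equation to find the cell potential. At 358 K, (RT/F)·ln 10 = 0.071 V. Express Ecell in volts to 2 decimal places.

The In³⁺/In couple has the more positive E°, so it is the cathode; Zn²⁺/Zn is the anode.
E°cell = E°cat − E°an = −0.341 − (−0.766) = +0.425 V; n = 6.
For the overall reaction 2 In³⁺(aq) + 3 Zn(s) → 2 In(s) + 3 Zn²⁺(aq), Q = [Zn²⁺(aq)]^3 / [In³⁺(aq)]^2 = 31.1, giving log Q = 1.492.
By the Nernst equation, E = +0.425 − (0.071/6)·(1.492) = +0.41 V.

+0.41 V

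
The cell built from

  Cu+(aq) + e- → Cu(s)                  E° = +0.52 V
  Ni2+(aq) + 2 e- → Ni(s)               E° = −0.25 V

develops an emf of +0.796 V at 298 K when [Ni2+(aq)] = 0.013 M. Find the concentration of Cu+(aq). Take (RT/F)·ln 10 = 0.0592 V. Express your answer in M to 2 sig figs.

0.31 M

With Cu⁺/Cu at the cathode and Ni²⁺/Ni at the anode, E°cell = +0.52 − (−0.25) = +0.77 V (n = 2).
Since E = E° − (0.0592/n)·log Q, log Q = n(E° − E)/0.0592 = −0.878.
For 2 Cu+(aq) + Ni(s) → 2 Cu(s) + Ni2+(aq), the reaction quotient is Q = [Ni2+(aq)] / [Cu+(aq)]^2.
Substituting the known concentrations and solving, log [Cu+(aq)] = −0.504 and [Cu+(aq)] = 0.31 M.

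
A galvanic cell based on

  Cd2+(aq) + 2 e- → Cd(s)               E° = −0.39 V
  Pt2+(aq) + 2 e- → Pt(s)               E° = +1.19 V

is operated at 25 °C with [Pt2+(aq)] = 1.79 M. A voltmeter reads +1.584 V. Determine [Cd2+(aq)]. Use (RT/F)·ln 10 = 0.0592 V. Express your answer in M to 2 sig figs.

1.3 M

Pt²⁺/Pt is the cathode (higher E°); E°cell = +1.19 − (−0.39) = +1.58 V with n = 2.
Rearranging E = E° − (0.0592/n)·log Q gives log Q = 2(+1.58 − (+1.584))/0.0592 = −0.135.
For Pt2+(aq) + Cd(s) → Pt(s) + Cd2+(aq), the reaction quotient is Q = [Cd2+(aq)] / [Pt2+(aq)].
Substituting the known concentrations and solving, log [Cd2+(aq)] = 0.118 and [Cd2+(aq)] = 1.3 M.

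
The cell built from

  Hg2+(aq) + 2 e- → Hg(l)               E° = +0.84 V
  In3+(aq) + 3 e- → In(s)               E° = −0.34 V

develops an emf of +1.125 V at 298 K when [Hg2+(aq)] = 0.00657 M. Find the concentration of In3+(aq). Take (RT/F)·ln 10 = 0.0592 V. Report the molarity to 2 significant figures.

0.33 M

With Hg²⁺/Hg at the cathode and In³⁺/In at the anode, E°cell = +0.84 − (−0.34) = +1.18 V (n = 6).
Since E = E° − (0.0592/n)·log Q, log Q = n(E° − E)/0.0592 = 5.574.
The balanced reaction is 3 Hg2+(aq) + 2 In(s) → 3 Hg(l) + 2 In3+(aq), so Q = [In3+(aq)]^2 / [Hg2+(aq)]^3.
Isolating [In3+(aq)] in Q = 10^{5.574} yields log [In3+(aq)] = −0.487, i.e. 0.33 M.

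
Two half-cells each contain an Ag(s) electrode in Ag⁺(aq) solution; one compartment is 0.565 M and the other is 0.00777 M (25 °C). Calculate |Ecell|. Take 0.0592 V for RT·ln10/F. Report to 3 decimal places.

For a concentration cell E°cell = 0, since both electrodes use the same couple.
The compartment with the higher Ag⁺(aq) concentration (0.565 M) acts as the cathode; ions are reduced there and produced at the dilute (0.00777 M) anode.
With n = 1, Ecell = −(0.0592/1)·log([dilute]/[conc]) = −(0.0592/1)·log(0.00777/0.565) = +0.110 V.

0.110 V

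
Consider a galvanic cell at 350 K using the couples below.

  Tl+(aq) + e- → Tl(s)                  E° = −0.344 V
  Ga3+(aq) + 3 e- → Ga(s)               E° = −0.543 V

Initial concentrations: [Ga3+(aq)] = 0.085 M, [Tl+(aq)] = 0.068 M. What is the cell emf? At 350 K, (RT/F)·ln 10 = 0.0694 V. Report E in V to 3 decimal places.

Tl⁺/Tl is reduced (cathode, E° = −0.344 V) and Ga³⁺/Ga is oxidized (anode).
E°cell = E°cat − E°an = −0.344 − (−0.543) = +0.199 V; n = 3.
The balanced reaction is 3 Tl+(aq) + Ga(s) → 3 Tl(s) + Ga3+(aq), so Q = [Ga3+(aq)] / [Tl+(aq)]^3 = 270 and log Q = 2.432.
By the Nernst equation, E = +0.199 − (0.0694/3)·(2.432) = +0.143 V.

+0.143 V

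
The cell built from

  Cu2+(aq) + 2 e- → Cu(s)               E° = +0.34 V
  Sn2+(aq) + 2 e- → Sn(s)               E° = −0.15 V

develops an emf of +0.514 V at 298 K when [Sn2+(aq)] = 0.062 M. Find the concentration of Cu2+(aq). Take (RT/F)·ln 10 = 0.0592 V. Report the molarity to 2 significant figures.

With Cu²⁺/Cu at the cathode and Sn²⁺/Sn at the anode, E°cell = +0.34 − (−0.15) = +0.49 V (n = 2).
From the Nernst equation, log Q = n(E° − E)/0.0592 = 2·(+0.49 − (+0.514))/0.0592 = −0.811.
For Cu2+(aq) + Sn(s) → Cu(s) + Sn2+(aq), the reaction quotient is Q = [Sn2+(aq)] / [Cu2+(aq)].
Isolating [Cu2+(aq)] in Q = 10^{−0.811} yields log [Cu2+(aq)] = −0.397, i.e. 0.40 M.

0.40 M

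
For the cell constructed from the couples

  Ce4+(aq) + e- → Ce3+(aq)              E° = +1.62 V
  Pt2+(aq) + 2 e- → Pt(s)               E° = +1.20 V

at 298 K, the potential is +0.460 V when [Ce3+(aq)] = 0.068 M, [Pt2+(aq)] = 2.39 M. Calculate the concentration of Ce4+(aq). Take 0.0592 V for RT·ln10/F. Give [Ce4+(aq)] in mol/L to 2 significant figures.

With Ce⁴⁺/Ce³⁺ at the cathode and Pt²⁺/Pt at the anode, E°cell = +1.62 − (+1.20) = +0.42 V (n = 2).
Rearranging E = E° − (0.0592/n)·log Q gives log Q = 2(+0.42 − (+0.460))/0.0592 = −1.351.
Balancing electrons gives 2 Ce4+(aq) + Pt(s) → 2 Ce3+(aq) + Pt2+(aq); thus Q = ([Ce3+(aq)]^2·[Pt2+(aq)]) / [Ce4+(aq)]^2.
Substituting the known concentrations and solving, log [Ce4+(aq)] = −0.303 and [Ce4+(aq)] = 0.50 M.

0.50 M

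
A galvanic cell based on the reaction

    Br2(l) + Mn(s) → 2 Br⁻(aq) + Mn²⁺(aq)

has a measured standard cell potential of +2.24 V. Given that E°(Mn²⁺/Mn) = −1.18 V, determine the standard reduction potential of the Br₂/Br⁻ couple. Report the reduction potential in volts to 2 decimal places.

In the reaction as written the Br₂/Br⁻ couple is reduced (cathode) and Mn²⁺/Mn is oxidized (anode), so E°cell = E°(Br₂/Br⁻) − E°(Mn²⁺/Mn).
E°(Br₂/Br⁻) = E°cell + E°(anode) = +2.24 + (−1.18) = +1.06 V.

+1.06 V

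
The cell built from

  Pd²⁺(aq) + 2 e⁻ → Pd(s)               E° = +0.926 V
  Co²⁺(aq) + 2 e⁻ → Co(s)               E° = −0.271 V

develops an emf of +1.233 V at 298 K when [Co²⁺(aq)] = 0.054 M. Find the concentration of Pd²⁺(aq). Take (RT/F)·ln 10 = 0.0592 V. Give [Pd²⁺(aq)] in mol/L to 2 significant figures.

With Pd²⁺/Pd at the cathode and Co²⁺/Co at the anode, E°cell = +0.926 − (−0.271) = +1.197 V (n = 2).
Since E = E° − (0.0592/n)·log Q, log Q = n(E° − E)/0.0592 = −1.216.
The balanced reaction is Pd²⁺(aq) + Co(s) → Pd(s) + Co²⁺(aq), so Q = [Co²⁺(aq)] / [Pd²⁺(aq)].
Solving for the unknown gives log [Pd²⁺(aq)] = −0.052, so [Pd²⁺(aq)] ≈ 0.89 M.

0.89 M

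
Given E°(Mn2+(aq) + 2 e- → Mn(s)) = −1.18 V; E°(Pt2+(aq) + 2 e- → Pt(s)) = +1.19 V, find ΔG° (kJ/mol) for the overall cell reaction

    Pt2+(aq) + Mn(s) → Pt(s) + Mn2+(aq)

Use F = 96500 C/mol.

In the reaction as written Pt2+(aq) is reduced, so the Pt²⁺/Pt couple is the cathode and Mn²⁺/Mn is the anode.
E°cell = +1.19 − (−1.18) = +2.37 V; balancing electrons gives n = 2.
ΔG° = −nFE°cell = −(2)(96500)(+2.37) J/mol = −457 kJ/mol.

−457 kJ/mol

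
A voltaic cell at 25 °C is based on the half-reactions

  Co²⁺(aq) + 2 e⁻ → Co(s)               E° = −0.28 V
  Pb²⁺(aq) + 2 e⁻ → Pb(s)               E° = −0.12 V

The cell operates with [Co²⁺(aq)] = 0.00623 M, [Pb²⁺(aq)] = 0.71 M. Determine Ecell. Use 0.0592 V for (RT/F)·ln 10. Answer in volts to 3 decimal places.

+0.221 V

Pb²⁺/Pb is reduced (cathode, E° = −0.12 V) and Co²⁺/Co is oxidized (anode).
The standard potential is −0.12 − (−0.28) = +0.16 V and the balanced reaction transfers n = 2 electrons.
Balancing gives Pb²⁺(aq) + Co(s) → Pb(s) + Co²⁺(aq); hence Q = [Co²⁺(aq)] / [Pb²⁺(aq)] = 0.00877 (log Q = −2.057).
Applying E = E° − (RT ln10/nF)·log Q gives +0.16 − (0.0592/2)(−2.057) = +0.221 V.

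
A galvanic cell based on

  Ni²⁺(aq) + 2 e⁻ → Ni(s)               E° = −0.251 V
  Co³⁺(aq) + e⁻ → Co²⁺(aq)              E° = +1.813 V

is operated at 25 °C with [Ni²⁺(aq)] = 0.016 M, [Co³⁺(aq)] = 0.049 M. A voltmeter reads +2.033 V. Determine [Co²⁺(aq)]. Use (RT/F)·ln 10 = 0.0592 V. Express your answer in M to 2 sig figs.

With Co³⁺/Co²⁺ at the cathode and Ni²⁺/Ni at the anode, E°cell = +1.813 − (−0.251) = +2.064 V (n = 2).
Since E = E° − (0.0592/n)·log Q, log Q = n(E° − E)/0.0592 = 1.047.
For 2 Co³⁺(aq) + Ni(s) → 2 Co²⁺(aq) + Ni²⁺(aq), the reaction quotient is Q = ([Co²⁺(aq)]^2·[Ni²⁺(aq)]) / [Co³⁺(aq)]^2.
Solving for the unknown gives log [Co²⁺(aq)] = 0.112, so [Co²⁺(aq)] ≈ 1.3 M.

1.3 M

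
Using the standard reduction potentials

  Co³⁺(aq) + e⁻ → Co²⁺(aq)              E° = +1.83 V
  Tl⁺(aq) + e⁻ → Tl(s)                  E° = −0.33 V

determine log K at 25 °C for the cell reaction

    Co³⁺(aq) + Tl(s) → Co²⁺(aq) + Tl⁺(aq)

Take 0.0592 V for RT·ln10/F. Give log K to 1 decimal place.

The Co³⁺/Co²⁺ couple is reduced (cathode); E°cell = +1.83 − (−0.33) = +2.16 V with n = 1.
At equilibrium E = 0, so log K = nE°cell / 0.0592 = (1)(+2.16) / 0.0592 = 36.5.

log K = 36.5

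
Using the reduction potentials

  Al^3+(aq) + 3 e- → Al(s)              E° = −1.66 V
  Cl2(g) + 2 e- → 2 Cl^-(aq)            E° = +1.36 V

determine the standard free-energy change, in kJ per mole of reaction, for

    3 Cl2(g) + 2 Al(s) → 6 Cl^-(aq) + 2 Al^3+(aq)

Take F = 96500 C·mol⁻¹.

−1749 kJ/mol

In the reaction as written Cl2(g) is reduced, so the Cl₂/Cl⁻ couple is the cathode and Al³⁺/Al is the anode.
E°cell = +1.36 − (−1.66) = +3.02 V; balancing electrons gives n = 6.
ΔG° = −nFE°cell = −(6)(96500)(+3.02) J/mol = −1749 kJ/mol.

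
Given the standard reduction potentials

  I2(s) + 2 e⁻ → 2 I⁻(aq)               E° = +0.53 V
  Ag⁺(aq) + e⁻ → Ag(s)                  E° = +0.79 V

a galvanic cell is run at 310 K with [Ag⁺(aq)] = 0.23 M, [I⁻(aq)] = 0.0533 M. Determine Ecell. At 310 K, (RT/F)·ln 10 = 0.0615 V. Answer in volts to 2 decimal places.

+0.14 V

The Ag⁺/Ag couple has the more positive E°, so it is the cathode; I₂/I⁻ is the anode.
E°cell = E°cat − E°an = +0.79 − (+0.53) = +0.26 V; n = 2.
For the overall reaction 2 Ag⁺(aq) + 2 I⁻(aq) → 2 Ag(s) + I2(s), Q = 1 / ([Ag⁺(aq)]^2·[I⁻(aq)]^2) = 6.65×10^3, giving log Q = 3.823.
E = E° − (0.0615/n)·log Q = +0.26 − (0.0615/2)(3.823) = +0.14 V.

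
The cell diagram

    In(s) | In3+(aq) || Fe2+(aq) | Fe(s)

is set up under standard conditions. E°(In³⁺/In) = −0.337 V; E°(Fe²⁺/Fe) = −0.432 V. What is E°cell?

By convention the left-hand electrode in cell notation is the anode (oxidation) and the right-hand electrode is the cathode (reduction).
E°cell = E°(right) − E°(left) = −0.432 − (−0.337) = −0.095 V.
The negative sign shows that, as written, the cell would require an external voltage to drive the reaction.

−0.095 V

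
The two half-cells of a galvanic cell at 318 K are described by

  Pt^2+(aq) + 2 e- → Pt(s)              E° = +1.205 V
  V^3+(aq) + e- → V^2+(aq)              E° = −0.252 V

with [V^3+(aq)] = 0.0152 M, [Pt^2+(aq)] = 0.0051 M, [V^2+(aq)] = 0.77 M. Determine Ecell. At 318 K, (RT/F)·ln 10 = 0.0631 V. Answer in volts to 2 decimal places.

+1.49 V

Pt²⁺/Pt is reduced (cathode, E° = +1.205 V) and V³⁺/V²⁺ is oxidized (anode).
E°cell = +1.205 − (−0.252) = +1.457 V, with n = 2 electrons transferred.
For the overall reaction Pt^2+(aq) + 2 V^2+(aq) → Pt(s) + 2 V^3+(aq), Q = [V^3+(aq)]^2 / ([Pt^2+(aq)]·[V^2+(aq)]^2) = 0.0764, giving log Q = −1.117.
By the Nernst equation, E = +1.457 − (0.0631/2)·(−1.117) = +1.49 V.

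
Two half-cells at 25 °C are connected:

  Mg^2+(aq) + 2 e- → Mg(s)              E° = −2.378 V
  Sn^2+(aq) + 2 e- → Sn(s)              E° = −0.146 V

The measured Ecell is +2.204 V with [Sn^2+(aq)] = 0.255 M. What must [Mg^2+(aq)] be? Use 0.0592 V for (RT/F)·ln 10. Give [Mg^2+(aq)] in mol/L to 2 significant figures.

Sn²⁺/Sn is the cathode (higher E°); E°cell = −0.146 − (−2.378) = +2.232 V with n = 2.
Since E = E° − (0.0592/n)·log Q, log Q = n(E° − E)/0.0592 = 0.946.
Balancing electrons gives Sn^2+(aq) + Mg(s) → Sn(s) + Mg^2+(aq); thus Q = [Mg^2+(aq)] / [Sn^2+(aq)].
Isolating [Mg^2+(aq)] in Q = 10^{0.946} yields log [Mg^2+(aq)] = 0.353, i.e. 2.3 M.

2.3 M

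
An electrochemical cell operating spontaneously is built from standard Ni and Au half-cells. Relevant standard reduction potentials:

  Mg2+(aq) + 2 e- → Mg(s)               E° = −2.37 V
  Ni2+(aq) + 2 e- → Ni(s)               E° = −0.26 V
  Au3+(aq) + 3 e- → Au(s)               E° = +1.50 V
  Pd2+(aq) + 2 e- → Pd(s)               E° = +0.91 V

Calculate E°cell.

The Au³⁺/Au couple has the higher E°, so Au ion is reduced (cathode) and Ni is oxidized (anode).
E°cell = E°(cathode) − E°(anode) = +1.50 − (−0.26) = +1.76 V.

+1.76 V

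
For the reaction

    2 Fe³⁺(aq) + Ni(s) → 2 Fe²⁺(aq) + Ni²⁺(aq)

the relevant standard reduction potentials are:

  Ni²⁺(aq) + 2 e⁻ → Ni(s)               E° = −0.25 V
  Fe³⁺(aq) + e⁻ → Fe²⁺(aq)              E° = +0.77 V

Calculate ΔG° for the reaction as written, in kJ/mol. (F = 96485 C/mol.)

−197 kJ/mol

In the reaction as written Fe³⁺(aq) is reduced, so the Fe³⁺/Fe²⁺ couple is the cathode and Ni²⁺/Ni is the anode.
E°cell = +0.77 − (−0.25) = +1.02 V; balancing electrons gives n = 2.
ΔG° = −nFE°cell = −(2)(96485)(+1.02) J/mol = −197 kJ/mol.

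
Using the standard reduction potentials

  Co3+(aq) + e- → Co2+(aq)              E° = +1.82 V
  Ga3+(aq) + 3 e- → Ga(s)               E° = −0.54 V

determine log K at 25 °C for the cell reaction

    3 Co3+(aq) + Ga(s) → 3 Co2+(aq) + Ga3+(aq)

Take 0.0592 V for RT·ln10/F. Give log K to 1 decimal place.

log K = 119.6

The Co³⁺/Co²⁺ couple is reduced (cathode); E°cell = +1.82 − (−0.54) = +2.36 V with n = 3.
At equilibrium E = 0, so log K = nE°cell / 0.0592 = (3)(+2.36) / 0.0592 = 119.6.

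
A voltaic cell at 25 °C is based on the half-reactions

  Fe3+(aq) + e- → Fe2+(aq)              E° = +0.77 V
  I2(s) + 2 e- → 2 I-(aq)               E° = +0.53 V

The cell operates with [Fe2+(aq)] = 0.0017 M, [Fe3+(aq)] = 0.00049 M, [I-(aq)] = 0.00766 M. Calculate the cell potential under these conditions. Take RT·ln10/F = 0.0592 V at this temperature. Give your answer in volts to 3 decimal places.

Fe³⁺/Fe²⁺ is reduced (cathode, E° = +0.77 V) and I₂/I⁻ is oxidized (anode).
The standard potential is +0.77 − (+0.53) = +0.24 V and the balanced reaction transfers n = 2 electrons.
Balancing gives 2 Fe3+(aq) + 2 I-(aq) → 2 Fe2+(aq) + I2(s); hence Q = [Fe2+(aq)]^2 / ([Fe3+(aq)]^2·[I-(aq)]^2) = 2.05×10^5 (log Q = 5.312).
Applying E = E° − (RT ln10/nF)·log Q gives +0.24 − (0.0592/2)(5.312) = +0.083 V.

+0.083 V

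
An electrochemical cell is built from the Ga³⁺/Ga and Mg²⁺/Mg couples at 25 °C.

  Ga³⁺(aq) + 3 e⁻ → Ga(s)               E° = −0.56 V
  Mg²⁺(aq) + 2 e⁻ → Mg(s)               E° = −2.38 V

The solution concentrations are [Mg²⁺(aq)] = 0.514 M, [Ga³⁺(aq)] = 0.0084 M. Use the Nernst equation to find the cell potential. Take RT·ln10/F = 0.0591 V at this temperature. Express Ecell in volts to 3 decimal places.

Ga³⁺/Ga is reduced (cathode, E° = −0.56 V) and Mg²⁺/Mg is oxidized (anode).
The standard potential is −0.56 − (−2.38) = +1.82 V and the balanced reaction transfers n = 6 electrons.
For the overall reaction 2 Ga³⁺(aq) + 3 Mg(s) → 2 Ga(s) + 3 Mg²⁺(aq), Q = [Mg²⁺(aq)]^3 / [Ga³⁺(aq)]^2 = 1.92×10^3, giving log Q = 3.284.
Applying E = E° − (RT ln10/nF)·log Q gives +1.82 − (0.0591/6)(3.284) = +1.788 V.

+1.788 V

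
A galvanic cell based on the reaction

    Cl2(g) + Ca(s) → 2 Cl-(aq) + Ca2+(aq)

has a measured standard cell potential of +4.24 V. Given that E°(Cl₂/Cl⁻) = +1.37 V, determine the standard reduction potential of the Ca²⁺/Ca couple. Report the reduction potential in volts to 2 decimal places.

In the reaction as written the Cl₂/Cl⁻ couple is reduced (cathode) and Ca²⁺/Ca is oxidized (anode), so E°cell = E°(Cl₂/Cl⁻) − E°(Ca²⁺/Ca).
E°(Ca²⁺/Ca) = E°(cathode) − E°cell = +1.37 − (+4.24) = −2.87 V.

−2.87 V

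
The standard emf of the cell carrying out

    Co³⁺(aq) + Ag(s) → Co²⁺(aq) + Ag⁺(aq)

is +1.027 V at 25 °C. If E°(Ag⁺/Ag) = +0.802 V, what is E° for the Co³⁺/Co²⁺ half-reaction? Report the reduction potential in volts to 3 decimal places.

In the reaction as written the Co³⁺/Co²⁺ couple is reduced (cathode) and Ag⁺/Ag is oxidized (anode), so E°cell = E°(Co³⁺/Co²⁺) − E°(Ag⁺/Ag).
E°(Co³⁺/Co²⁺) = E°cell + E°(anode) = +1.027 + (+0.802) = +1.829 V.

+1.829 V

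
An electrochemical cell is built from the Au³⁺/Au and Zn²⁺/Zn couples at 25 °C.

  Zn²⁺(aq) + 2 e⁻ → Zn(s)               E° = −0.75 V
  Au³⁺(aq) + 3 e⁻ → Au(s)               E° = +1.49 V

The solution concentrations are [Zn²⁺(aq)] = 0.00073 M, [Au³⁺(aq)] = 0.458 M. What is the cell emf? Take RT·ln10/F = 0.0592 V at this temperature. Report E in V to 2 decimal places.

+2.33 V

Au³⁺/Au is reduced (cathode, E° = +1.49 V) and Zn²⁺/Zn is oxidized (anode).
E°cell = +1.49 − (−0.75) = +2.24 V, with n = 6 electrons transferred.
For the overall reaction 2 Au³⁺(aq) + 3 Zn(s) → 2 Au(s) + 3 Zn²⁺(aq), Q = [Zn²⁺(aq)]^3 / [Au³⁺(aq)]^2 = 1.85×10^−9, giving log Q = −8.732.
E = E° − (0.0592/n)·log Q = +2.24 − (0.0592/6)(−8.732) = +2.33 V.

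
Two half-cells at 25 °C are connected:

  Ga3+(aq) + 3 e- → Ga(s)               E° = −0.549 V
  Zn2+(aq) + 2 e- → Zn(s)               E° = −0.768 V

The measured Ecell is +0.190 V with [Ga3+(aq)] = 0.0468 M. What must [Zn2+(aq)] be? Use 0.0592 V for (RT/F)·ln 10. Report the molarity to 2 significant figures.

1.2 M

Ga³⁺/Ga is the cathode (higher E°); E°cell = −0.549 − (−0.768) = +0.219 V with n = 6.
From the Nernst equation, log Q = n(E° − E)/0.0592 = 6·(+0.219 − (+0.190))/0.0592 = 2.939.
Balancing electrons gives 2 Ga3+(aq) + 3 Zn(s) → 2 Ga(s) + 3 Zn2+(aq); thus Q = [Zn2+(aq)]^3 / [Ga3+(aq)]^2.
Isolating [Zn2+(aq)] in Q = 10^{2.939} yields log [Zn2+(aq)] = 0.093, i.e. 1.2 M.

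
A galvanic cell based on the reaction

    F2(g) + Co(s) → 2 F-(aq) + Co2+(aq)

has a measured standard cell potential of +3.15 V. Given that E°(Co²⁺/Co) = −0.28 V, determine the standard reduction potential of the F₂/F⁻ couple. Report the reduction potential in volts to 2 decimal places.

+2.87 V

In the reaction as written the F₂/F⁻ couple is reduced (cathode) and Co²⁺/Co is oxidized (anode), so E°cell = E°(F₂/F⁻) − E°(Co²⁺/Co).
E°(F₂/F⁻) = E°cell + E°(anode) = +3.15 + (−0.28) = +2.87 V.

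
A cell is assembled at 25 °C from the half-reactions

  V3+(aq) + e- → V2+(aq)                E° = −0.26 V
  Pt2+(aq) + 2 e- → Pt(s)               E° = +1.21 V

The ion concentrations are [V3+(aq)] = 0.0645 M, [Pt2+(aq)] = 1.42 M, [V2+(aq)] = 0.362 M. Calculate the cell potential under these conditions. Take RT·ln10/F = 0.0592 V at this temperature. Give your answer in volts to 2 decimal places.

+1.52 V

Since E°(Pt²⁺/Pt) > E°(V³⁺/V²⁺), Pt²⁺/Pt serves as the cathode.
E°cell = +1.21 − (−0.26) = +1.47 V, with n = 2 electrons transferred.
For the overall reaction Pt2+(aq) + 2 V2+(aq) → Pt(s) + 2 V3+(aq), Q = [V3+(aq)]^2 / ([Pt2+(aq)]·[V2+(aq)]^2) = 0.0224, giving log Q = −1.651.
E = E° − (0.0592/n)·log Q = +1.47 − (0.0592/2)(−1.651) = +1.52 V.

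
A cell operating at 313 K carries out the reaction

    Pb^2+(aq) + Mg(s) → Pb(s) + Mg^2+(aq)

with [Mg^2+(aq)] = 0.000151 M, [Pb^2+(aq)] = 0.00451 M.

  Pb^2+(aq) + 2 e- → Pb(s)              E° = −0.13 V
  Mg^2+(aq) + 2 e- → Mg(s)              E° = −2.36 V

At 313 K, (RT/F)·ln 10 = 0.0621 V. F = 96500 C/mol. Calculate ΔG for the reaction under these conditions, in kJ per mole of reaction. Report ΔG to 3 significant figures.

−439 kJ/mol

The standard cell potential is −0.13 − (−2.36) = +2.23 V, with n = 2 electrons in the balanced equation.
Here Q = [Mg^2+(aq)] / [Pb^2+(aq)] = 0.0335 (log Q = −1.475), giving E = +2.23 − (0.0621/2)·(−1.475) = +2.2758 V.
Then ΔG = −nFE = −2 × 96500 × +2.2758 J/mol = −439 kJ/mol.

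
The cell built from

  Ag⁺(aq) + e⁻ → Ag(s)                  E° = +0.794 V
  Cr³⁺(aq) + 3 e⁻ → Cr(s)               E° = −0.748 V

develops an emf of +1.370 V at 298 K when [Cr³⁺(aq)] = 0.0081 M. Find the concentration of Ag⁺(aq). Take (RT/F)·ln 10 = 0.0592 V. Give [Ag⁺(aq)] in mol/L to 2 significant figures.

0.00025 M

Ag⁺/Ag is the cathode (higher E°); E°cell = +0.794 − (−0.748) = +1.542 V with n = 3.
Rearranging E = E° − (0.0592/n)·log Q gives log Q = 3(+1.542 − (+1.370))/0.0592 = 8.716.
The balanced reaction is 3 Ag⁺(aq) + Cr(s) → 3 Ag(s) + Cr³⁺(aq), so Q = [Cr³⁺(aq)] / [Ag⁺(aq)]^3.
Isolating [Ag⁺(aq)] in Q = 10^{8.716} yields log [Ag⁺(aq)] = −3.603, i.e. 0.00025 M.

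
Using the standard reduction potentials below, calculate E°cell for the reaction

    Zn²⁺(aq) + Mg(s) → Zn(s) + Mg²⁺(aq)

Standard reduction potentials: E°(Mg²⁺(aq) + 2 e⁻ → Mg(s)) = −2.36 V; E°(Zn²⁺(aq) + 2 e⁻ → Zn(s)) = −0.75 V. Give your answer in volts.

+1.61 V

Zn²⁺(aq) gains electrons, so the Zn²⁺/Zn couple is the cathode; the Mg²⁺/Mg couple is the anode.
E°cell = E°(cathode) − E°(anode) = −0.75 − (−2.36) = +1.61 V.
The positive value indicates the reaction is spontaneous as written.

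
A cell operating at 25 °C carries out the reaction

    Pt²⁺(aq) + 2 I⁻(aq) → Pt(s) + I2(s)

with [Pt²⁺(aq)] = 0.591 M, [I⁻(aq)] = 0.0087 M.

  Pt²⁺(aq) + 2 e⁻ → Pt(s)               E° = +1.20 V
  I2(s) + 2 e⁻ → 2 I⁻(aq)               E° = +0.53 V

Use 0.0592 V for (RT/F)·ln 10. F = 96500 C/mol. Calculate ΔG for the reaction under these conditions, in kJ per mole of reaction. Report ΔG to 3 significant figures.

The standard cell potential is +1.20 − (+0.53) = +0.67 V, with n = 2 electrons in the balanced equation.
Q = 1 / ([Pt²⁺(aq)]·[I⁻(aq)]^2) = 2.24×10^4, so log Q = 4.349 and E = +0.67 − (0.0592/2)(4.349) = +0.5413 V.
Finally ΔG = −nFE = −(2)(96500 C/mol)(+0.5413 V) = −104 kJ/mol.

−104 kJ/mol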